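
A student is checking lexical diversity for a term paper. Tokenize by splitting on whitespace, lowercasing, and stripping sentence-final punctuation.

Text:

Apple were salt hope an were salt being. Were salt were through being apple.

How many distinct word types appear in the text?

7

Distinct types: {an, apple, being, hope, salt, through, were}
V = 7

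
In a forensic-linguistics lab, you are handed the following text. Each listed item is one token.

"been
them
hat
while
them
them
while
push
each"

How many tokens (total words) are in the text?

9

Tokens: been, them, hat, while, them, them, while, push, each
N = 9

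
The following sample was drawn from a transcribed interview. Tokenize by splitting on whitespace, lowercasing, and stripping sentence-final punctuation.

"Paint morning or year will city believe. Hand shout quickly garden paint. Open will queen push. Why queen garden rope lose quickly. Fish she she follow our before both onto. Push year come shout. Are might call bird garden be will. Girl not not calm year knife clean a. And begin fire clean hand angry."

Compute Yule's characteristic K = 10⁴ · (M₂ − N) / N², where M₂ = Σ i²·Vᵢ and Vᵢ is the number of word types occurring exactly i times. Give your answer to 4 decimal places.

Frequencies: year:3, will:3, garden:3, paint:2, hand:2, shout:2, quickly:2, queen:2, push:2, she:2, not:2, clean:2, morning:1, or:1, city:1, believe:1, open:1, why:1, rope:1, lose:1, … (20 more, each freq 1)
N = 55. Frequency spectrum: V_1=28, V_2=9, V_3=3
M₂ = 1²·28 + 2²·9 + 3²·3 = 91
K = 10000 × (91 − 55) / 55² = 119.0083

119.0083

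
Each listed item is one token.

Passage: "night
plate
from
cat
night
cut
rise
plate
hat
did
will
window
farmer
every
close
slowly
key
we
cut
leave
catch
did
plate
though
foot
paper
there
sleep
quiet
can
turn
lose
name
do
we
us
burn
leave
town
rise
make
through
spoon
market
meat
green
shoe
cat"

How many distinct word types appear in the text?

Distinct types: {burn, can, cat, catch, close, cut, did, do, every, farmer, foot, from, green, hat, key, leave, lose, make, market, meat, name, night, paper, plate, quiet, rise, shoe, sleep, slowly, spoon, there, though, through, town, turn, us, we, will, window}
V = 39

39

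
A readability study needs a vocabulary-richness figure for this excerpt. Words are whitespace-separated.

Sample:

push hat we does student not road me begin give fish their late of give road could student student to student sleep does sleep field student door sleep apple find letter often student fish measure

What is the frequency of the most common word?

6

Frequencies: student:6, sleep:3, does:2, road:2, give:2, fish:2, push:1, hat:1, we:1, not:1, me:1, begin:1, their:1, late:1, of:1, could:1, to:1, field:1, door:1, apple:1, … (4 more, each freq 1)
Most common: 'student' with frequency 6.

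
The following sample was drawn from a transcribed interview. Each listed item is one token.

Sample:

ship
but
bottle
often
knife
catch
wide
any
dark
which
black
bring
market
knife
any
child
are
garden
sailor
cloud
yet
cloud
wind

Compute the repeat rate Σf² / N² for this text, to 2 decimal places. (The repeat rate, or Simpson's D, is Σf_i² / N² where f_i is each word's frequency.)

0.05

Frequencies: knife:2, any:2, cloud:2, ship:1, but:1, bottle:1, often:1, catch:1, wide:1, dark:1, which:1, black:1, bring:1, market:1, child:1, are:1, garden:1, sailor:1, yet:1, wind:1
Σf² = 29; N² = 529
Repeat rate = 29 / 529 = 0.05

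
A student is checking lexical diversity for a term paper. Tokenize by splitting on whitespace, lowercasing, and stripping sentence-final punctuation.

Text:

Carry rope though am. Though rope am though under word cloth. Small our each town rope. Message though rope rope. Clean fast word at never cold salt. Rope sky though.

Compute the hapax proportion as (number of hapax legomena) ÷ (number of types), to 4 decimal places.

0.7895

Frequencies: rope:6, though:5, am:2, word:2, carry:1, under:1, cloth:1, small:1, our:1, each:1, town:1, message:1, clean:1, fast:1, at:1, never:1, cold:1, salt:1, sky:1
Hapax count = 15; type count = 19.
Ratio = 15 / 19 = 0.7895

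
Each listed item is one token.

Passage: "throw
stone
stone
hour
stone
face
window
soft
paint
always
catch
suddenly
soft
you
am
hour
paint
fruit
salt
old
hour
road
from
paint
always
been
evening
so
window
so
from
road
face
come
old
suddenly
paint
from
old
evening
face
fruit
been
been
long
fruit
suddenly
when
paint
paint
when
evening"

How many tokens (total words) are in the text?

52

Tokens: throw, stone, stone, hour, stone, face, window, soft, paint, always, catch, suddenly, soft, you, am, hour, paint, fruit, salt, old, hour, road, from, paint, always, been, evening, so, window, so, from, road, face, come, old, suddenly, paint, from, old, evening, face, fruit, been, been, long, fruit, suddenly, when, paint, paint, when, evening
N = 52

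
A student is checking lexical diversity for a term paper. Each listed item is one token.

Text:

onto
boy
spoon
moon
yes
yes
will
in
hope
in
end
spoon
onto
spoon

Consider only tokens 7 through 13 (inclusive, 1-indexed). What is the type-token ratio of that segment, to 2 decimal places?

0.86

Segment tokens 7–13: will, in, hope, in, end, spoon, onto
Segment N = 7, segment V = 6.
TTR = 6 / 7 = 0.86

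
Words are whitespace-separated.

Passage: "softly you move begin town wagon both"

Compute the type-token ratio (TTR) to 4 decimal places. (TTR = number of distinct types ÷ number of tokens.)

1.0000

N = 7 tokens, V = 7 types.
TTR = V / N = 7 / 7 = 1.0000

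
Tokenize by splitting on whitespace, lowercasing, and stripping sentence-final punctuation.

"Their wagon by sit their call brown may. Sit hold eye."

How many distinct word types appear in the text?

Distinct types: {brown, by, call, eye, hold, may, sit, their, wagon}
V = 9

9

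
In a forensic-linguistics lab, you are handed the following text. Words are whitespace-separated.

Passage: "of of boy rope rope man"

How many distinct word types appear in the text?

Distinct types: {boy, man, of, rope}
V = 4

4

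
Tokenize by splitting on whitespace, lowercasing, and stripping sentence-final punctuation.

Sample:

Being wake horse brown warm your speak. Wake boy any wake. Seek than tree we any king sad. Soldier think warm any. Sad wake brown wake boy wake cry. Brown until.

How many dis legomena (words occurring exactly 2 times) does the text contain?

3

Frequencies: wake:6, brown:3, any:3, warm:2, boy:2, sad:2, being:1, horse:1, your:1, speak:1, seek:1, than:1, tree:1, we:1, king:1, soldier:1, think:1, cry:1, until:1
Words with frequency 2: boy, sad, warm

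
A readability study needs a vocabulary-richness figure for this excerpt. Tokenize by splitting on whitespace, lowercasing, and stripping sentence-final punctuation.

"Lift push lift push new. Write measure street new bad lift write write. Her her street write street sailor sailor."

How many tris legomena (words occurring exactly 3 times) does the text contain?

2

Frequencies: write:4, lift:3, street:3, push:2, new:2, her:2, sailor:2, measure:1, bad:1
Words with frequency 3: lift, street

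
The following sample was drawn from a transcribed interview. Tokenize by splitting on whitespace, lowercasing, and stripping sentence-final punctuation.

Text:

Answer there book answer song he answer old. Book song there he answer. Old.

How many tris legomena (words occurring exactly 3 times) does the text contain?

0

Frequencies: answer:4, there:2, book:2, song:2, he:2, old:2
Words with frequency 3: (none)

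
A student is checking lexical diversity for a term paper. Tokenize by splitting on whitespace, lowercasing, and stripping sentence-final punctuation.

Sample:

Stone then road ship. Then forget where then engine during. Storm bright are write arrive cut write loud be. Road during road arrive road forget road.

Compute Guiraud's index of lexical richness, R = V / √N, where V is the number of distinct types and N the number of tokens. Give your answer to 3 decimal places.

3.138

N = 26, V = 16.
√N = 5.099020
R = 16 / 5.099020 = 3.138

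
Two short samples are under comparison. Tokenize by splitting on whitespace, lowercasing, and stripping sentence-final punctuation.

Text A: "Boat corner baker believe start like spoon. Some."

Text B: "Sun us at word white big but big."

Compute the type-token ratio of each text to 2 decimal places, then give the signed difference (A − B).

0.12

TTR(A) = 8/8 = 1.00
TTR(B) = 7/8 = 0.88
Difference = 1.00 − 0.88 = 0.12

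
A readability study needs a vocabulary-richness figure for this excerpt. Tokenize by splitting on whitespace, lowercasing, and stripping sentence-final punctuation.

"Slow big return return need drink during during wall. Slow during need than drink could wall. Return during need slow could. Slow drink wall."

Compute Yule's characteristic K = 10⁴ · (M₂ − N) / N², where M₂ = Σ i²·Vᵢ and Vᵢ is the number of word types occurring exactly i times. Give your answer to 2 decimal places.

Frequencies: slow:4, during:4, return:3, need:3, drink:3, wall:3, could:2, big:1, than:1
N = 24. Frequency spectrum: V_1=2, V_2=1, V_3=4, V_4=2
M₂ = 1²·2 + 2²·1 + 3²·4 + 4²·2 = 74
K = 10000 × (74 − 24) / 24² = 868.06

868.06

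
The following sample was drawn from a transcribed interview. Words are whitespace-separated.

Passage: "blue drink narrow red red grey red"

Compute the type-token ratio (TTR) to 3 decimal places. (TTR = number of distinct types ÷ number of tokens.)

0.714

N = 7 tokens, V = 5 types.
TTR = V / N = 5 / 7 = 0.714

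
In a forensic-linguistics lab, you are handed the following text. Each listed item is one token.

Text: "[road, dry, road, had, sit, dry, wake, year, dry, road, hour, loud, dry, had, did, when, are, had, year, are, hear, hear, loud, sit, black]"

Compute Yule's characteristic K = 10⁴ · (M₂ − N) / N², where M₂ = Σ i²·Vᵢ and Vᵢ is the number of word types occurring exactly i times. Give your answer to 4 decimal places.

544.0000

Frequencies: dry:4, road:3, had:3, sit:2, year:2, loud:2, are:2, hear:2, wake:1, hour:1, did:1, when:1, black:1
N = 25. Frequency spectrum: V_1=5, V_2=5, V_3=2, V_4=1
M₂ = 1²·5 + 2²·5 + 3²·2 + 4²·1 = 59
K = 10000 × (59 − 25) / 25² = 544.0000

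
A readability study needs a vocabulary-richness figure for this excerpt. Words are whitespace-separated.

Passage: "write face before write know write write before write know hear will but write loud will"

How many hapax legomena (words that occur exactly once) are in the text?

Frequencies: write:6, before:2, know:2, will:2, face:1, hear:1, but:1, loud:1
Hapax (freq=1): but, face, hear, loud

4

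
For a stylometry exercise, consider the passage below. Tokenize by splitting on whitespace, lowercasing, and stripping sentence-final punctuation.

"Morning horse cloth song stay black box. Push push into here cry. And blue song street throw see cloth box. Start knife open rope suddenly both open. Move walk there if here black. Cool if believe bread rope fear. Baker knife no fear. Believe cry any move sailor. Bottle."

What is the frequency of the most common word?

2

Frequencies: cloth:2, song:2, black:2, box:2, push:2, here:2, cry:2, knife:2, open:2, rope:2, move:2, if:2, believe:2, fear:2, morning:1, horse:1, stay:1, into:1, and:1, blue:1, … (15 more, each freq 1)
Most common: 'cloth' with frequency 2.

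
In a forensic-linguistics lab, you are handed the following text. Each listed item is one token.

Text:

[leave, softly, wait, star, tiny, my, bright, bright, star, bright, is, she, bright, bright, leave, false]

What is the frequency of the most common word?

Frequencies: bright:5, leave:2, star:2, softly:1, wait:1, tiny:1, my:1, is:1, she:1, false:1
Most common: 'bright' with frequency 5.

5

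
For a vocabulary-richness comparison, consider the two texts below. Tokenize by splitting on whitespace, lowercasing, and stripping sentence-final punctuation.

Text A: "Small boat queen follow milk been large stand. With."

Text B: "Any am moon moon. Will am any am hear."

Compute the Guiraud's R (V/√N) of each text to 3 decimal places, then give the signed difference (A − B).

A: V=9, N=9, R=3.000
B: V=5, N=9, R=1.667
Difference = 3.000 − 1.667 = 1.333

1.333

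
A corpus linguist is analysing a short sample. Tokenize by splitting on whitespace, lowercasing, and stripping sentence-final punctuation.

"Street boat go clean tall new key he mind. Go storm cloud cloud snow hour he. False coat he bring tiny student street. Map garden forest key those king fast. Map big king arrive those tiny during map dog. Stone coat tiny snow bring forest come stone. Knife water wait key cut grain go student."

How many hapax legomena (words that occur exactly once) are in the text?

Frequencies: go:3, key:3, he:3, tiny:3, map:3, street:2, cloud:2, snow:2, coat:2, bring:2, student:2, forest:2, those:2, king:2, stone:2, boat:1, clean:1, tall:1, new:1, mind:1, … (15 more, each freq 1)
Hapax (freq=1): arrive, big, boat, clean, come, cut, dog, during, false, fast, garden, grain, hour, knife, mind, new, storm, tall, wait, water

20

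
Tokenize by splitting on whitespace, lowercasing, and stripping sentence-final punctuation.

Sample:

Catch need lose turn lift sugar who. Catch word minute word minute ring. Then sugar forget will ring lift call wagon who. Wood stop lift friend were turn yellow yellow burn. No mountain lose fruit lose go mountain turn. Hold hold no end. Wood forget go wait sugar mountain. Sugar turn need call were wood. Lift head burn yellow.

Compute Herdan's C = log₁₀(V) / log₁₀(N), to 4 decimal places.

0.8258

N = 59, V = 29.
log₁₀(V) = 1.462398, log₁₀(N) = 1.770852
C = 1.462398 / 1.770852 = 0.8258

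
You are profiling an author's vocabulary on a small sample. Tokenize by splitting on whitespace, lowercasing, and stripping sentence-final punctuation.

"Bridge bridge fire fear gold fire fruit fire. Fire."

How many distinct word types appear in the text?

5

Distinct types: {bridge, fear, fire, fruit, gold}
V = 5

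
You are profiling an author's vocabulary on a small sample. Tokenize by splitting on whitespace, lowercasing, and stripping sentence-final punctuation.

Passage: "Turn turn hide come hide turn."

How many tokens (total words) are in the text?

6

Tokens: turn, turn, hide, come, hide, turn
N = 6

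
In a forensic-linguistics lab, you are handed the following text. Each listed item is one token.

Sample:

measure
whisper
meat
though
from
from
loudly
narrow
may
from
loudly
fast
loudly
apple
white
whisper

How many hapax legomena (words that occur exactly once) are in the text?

Frequencies: from:3, loudly:3, whisper:2, measure:1, meat:1, though:1, narrow:1, may:1, fast:1, apple:1, white:1
Hapax (freq=1): apple, fast, may, measure, meat, narrow, though, white

8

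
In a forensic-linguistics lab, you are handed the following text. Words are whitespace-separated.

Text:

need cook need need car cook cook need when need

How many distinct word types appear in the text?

Distinct types: {car, cook, need, when}
V = 4

4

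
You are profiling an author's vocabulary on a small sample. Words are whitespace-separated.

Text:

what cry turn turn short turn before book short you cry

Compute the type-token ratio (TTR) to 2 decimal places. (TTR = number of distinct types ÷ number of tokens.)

N = 11 tokens, V = 7 types.
TTR = V / N = 7 / 11 = 0.64

0.64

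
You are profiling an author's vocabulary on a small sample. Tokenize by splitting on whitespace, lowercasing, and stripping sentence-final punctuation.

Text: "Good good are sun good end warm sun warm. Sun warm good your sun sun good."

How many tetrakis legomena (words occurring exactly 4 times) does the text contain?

Frequencies: good:5, sun:5, warm:3, are:1, end:1, your:1
Words with frequency 4: (none)

0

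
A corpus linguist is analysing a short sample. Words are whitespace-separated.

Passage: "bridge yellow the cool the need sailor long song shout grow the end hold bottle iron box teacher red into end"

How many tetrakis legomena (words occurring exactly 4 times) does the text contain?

0

Frequencies: the:3, end:2, bridge:1, yellow:1, cool:1, need:1, sailor:1, long:1, song:1, shout:1, grow:1, hold:1, bottle:1, iron:1, box:1, teacher:1, red:1, into:1
Words with frequency 4: (none)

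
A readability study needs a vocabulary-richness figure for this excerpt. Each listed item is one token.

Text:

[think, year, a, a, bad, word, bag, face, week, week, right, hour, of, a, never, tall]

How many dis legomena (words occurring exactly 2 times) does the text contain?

1

Frequencies: a:3, week:2, think:1, year:1, bad:1, word:1, bag:1, face:1, right:1, hour:1, of:1, never:1, tall:1
Words with frequency 2: week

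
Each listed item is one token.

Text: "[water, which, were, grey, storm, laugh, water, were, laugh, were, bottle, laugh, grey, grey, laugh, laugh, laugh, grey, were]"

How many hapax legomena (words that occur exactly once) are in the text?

3

Frequencies: laugh:6, were:4, grey:4, water:2, which:1, storm:1, bottle:1
Hapax (freq=1): bottle, storm, which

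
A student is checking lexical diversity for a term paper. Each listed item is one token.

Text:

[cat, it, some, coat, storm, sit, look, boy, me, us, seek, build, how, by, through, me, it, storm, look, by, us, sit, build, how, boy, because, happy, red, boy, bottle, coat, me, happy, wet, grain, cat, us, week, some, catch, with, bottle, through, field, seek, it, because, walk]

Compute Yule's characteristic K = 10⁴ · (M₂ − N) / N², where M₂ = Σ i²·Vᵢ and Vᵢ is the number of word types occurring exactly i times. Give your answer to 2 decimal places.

225.69

Frequencies: it:3, boy:3, me:3, us:3, cat:2, some:2, coat:2, storm:2, sit:2, look:2, seek:2, build:2, how:2, by:2, through:2, because:2, happy:2, bottle:2, red:1, wet:1, … (6 more, each freq 1)
N = 48. Frequency spectrum: V_1=8, V_2=14, V_3=4
M₂ = 1²·8 + 2²·14 + 3²·4 = 100
K = 10000 × (100 − 48) / 48² = 225.69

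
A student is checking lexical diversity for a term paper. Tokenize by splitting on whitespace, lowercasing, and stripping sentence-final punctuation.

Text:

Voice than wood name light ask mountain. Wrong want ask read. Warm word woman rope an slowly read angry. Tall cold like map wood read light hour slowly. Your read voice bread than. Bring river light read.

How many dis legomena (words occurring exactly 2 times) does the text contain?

Frequencies: read:5, light:3, voice:2, than:2, wood:2, ask:2, slowly:2, name:1, mountain:1, wrong:1, want:1, warm:1, word:1, woman:1, rope:1, an:1, angry:1, tall:1, cold:1, like:1, … (6 more, each freq 1)
Words with frequency 2: ask, slowly, than, voice, wood

5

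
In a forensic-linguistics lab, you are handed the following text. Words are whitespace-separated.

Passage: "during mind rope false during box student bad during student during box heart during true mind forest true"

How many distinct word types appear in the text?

10

Distinct types: {bad, box, during, false, forest, heart, mind, rope, student, true}
V = 10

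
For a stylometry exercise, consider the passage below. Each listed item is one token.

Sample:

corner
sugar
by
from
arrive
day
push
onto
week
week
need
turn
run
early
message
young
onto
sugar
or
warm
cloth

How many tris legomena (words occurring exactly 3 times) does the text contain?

Frequencies: sugar:2, onto:2, week:2, corner:1, by:1, from:1, arrive:1, day:1, push:1, need:1, turn:1, run:1, early:1, message:1, young:1, or:1, warm:1, cloth:1
Words with frequency 3: (none)

0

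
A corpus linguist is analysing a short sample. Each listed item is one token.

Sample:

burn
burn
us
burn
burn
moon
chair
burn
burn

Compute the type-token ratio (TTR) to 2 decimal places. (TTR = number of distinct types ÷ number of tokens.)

N = 9 tokens, V = 4 types.
TTR = V / N = 4 / 9 = 0.44

0.44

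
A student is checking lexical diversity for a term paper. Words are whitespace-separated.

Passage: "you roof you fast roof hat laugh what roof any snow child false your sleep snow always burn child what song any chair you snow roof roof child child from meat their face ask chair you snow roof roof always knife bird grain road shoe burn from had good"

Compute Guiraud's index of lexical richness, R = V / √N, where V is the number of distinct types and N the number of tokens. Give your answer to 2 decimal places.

N = 49, V = 28.
√N = 7.000000
R = 28 / 7.000000 = 4.00

4.00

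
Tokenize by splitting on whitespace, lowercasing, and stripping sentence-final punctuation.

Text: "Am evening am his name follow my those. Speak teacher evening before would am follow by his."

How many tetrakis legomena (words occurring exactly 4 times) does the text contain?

Frequencies: am:3, evening:2, his:2, follow:2, name:1, my:1, those:1, speak:1, teacher:1, before:1, would:1, by:1
Words with frequency 4: (none)

0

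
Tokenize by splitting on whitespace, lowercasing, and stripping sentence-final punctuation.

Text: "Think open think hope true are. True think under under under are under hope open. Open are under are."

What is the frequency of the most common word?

5

Frequencies: under:5, are:4, think:3, open:3, hope:2, true:2
Most common: 'under' with frequency 5.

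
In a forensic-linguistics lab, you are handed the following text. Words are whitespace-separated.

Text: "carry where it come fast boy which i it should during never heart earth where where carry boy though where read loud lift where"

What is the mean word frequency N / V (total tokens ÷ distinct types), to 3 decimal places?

N = 24 tokens, V = 17 types.
Mean frequency = N / V = 24 / 17 = 1.412

1.412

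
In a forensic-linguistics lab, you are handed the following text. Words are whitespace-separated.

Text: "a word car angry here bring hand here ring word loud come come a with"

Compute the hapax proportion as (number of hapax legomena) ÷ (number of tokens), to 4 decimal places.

Frequencies: a:2, word:2, here:2, come:2, car:1, angry:1, bring:1, hand:1, ring:1, loud:1, with:1
Hapax count = 7; token count = 15.
Ratio = 7 / 15 = 0.4667

0.4667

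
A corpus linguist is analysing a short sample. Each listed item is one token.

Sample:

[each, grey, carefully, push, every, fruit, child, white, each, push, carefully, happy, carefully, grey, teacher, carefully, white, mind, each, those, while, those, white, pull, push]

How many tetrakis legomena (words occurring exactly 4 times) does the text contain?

Frequencies: carefully:4, each:3, push:3, white:3, grey:2, those:2, every:1, fruit:1, child:1, happy:1, teacher:1, mind:1, while:1, pull:1
Words with frequency 4: carefully

1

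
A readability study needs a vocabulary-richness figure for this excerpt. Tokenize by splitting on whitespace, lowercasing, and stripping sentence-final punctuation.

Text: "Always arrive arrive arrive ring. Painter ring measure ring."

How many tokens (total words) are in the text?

9

Tokens: always, arrive, arrive, arrive, ring, painter, ring, measure, ring
N = 9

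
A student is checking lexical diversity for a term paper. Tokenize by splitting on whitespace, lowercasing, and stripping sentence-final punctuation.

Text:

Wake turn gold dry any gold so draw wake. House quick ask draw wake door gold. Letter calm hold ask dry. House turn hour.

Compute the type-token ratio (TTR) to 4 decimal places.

N = 24 tokens, V = 15 types.
TTR = V / N = 15 / 24 = 0.6250

0.6250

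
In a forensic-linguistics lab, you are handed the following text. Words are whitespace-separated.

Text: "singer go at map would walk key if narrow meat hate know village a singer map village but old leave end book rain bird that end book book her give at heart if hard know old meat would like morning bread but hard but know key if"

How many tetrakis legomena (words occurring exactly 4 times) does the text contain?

0

Frequencies: if:3, know:3, but:3, book:3, singer:2, at:2, map:2, would:2, key:2, meat:2, village:2, old:2, end:2, hard:2, go:1, walk:1, narrow:1, hate:1, a:1, leave:1, … (9 more, each freq 1)
Words with frequency 4: (none)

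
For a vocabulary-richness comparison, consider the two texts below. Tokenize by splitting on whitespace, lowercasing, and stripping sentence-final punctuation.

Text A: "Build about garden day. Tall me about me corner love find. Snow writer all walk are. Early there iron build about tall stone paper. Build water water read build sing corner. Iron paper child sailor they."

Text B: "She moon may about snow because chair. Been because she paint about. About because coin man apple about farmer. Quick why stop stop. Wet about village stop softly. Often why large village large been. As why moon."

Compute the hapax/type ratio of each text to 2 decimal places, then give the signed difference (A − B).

A: hapax=17, V=25, ratio=0.68
B: hapax=13, V=22, ratio=0.59
Difference = 0.68 − 0.59 = 0.09

0.09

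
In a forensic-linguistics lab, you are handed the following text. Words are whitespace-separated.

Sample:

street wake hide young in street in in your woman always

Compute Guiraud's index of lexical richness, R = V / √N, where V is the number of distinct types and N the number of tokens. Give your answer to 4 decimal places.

2.4121

N = 11, V = 8.
√N = 3.316625
R = 8 / 3.316625 = 2.4121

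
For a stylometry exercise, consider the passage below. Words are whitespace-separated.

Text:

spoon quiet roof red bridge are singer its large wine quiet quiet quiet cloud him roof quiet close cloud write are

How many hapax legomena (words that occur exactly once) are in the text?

10

Frequencies: quiet:5, roof:2, are:2, cloud:2, spoon:1, red:1, bridge:1, singer:1, its:1, large:1, wine:1, him:1, close:1, write:1
Hapax (freq=1): bridge, close, him, its, large, red, singer, spoon, wine, write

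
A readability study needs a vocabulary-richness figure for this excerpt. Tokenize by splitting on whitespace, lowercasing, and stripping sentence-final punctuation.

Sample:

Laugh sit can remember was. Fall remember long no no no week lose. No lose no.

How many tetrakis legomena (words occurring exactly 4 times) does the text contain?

Frequencies: no:5, remember:2, lose:2, laugh:1, sit:1, can:1, was:1, fall:1, long:1, week:1
Words with frequency 4: (none)

0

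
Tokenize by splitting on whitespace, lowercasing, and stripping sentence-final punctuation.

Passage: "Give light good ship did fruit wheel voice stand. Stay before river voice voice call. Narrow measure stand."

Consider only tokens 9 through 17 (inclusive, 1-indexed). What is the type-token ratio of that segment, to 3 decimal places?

0.889

Segment tokens 9–17: stand, stay, before, river, voice, voice, call, narrow, measure
Segment N = 9, segment V = 8.
TTR = 8 / 9 = 0.889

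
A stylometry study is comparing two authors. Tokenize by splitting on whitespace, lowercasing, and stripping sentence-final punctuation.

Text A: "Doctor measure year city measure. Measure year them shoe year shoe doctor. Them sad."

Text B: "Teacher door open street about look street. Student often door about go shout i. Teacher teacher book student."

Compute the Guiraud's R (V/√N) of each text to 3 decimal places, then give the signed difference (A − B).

-0.957

A: V=7, N=14, R=1.871
B: V=12, N=18, R=2.828
Difference = 1.871 − 2.828 = -0.957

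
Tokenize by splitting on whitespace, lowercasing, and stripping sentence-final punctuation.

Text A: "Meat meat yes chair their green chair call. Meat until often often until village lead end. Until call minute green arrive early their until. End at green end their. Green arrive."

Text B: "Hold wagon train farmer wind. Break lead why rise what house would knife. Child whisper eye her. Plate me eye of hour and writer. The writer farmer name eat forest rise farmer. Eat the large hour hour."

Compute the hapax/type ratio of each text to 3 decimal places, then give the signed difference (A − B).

-0.350

A: hapax=6, V=15, ratio=0.400
B: hapax=21, V=28, ratio=0.750
Difference = 0.400 − 0.750 = -0.350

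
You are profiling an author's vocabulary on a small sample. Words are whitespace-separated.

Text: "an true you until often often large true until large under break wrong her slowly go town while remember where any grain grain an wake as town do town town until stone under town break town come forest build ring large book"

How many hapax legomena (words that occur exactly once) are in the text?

18

Frequencies: town:6, until:3, large:3, an:2, true:2, often:2, under:2, break:2, grain:2, you:1, wrong:1, her:1, slowly:1, go:1, while:1, remember:1, where:1, any:1, wake:1, as:1, … (7 more, each freq 1)
Hapax (freq=1): any, as, book, build, come, do, forest, go, her, remember, ring, slowly, stone, wake, where, while, wrong, you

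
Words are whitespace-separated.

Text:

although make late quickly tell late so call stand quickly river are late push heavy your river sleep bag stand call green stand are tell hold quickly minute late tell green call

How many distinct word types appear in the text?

Distinct types: {although, are, bag, call, green, heavy, hold, late, make, minute, push, quickly, river, sleep, so, stand, tell, your}
V = 18

18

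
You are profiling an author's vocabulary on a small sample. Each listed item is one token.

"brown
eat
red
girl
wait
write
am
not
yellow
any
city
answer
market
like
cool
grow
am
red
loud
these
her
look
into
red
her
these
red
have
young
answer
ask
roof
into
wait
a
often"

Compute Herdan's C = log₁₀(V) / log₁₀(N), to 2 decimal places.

N = 36, V = 27.
log₁₀(V) = 1.431364, log₁₀(N) = 1.556303
C = 1.431364 / 1.556303 = 0.92

0.92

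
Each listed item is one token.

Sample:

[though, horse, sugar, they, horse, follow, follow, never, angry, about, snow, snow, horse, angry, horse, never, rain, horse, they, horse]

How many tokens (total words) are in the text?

Tokens: though, horse, sugar, they, horse, follow, follow, never, angry, about, snow, snow, horse, angry, horse, never, rain, horse, they, horse
N = 20

20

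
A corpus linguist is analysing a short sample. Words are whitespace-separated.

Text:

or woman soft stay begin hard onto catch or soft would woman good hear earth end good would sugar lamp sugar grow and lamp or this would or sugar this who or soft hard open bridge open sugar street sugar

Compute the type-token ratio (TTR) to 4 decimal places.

N = 40 tokens, V = 22 types.
TTR = V / N = 22 / 40 = 0.5500

0.5500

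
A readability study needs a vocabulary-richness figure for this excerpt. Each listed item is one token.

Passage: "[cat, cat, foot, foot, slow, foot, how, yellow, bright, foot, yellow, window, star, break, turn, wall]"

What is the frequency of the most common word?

Frequencies: foot:4, cat:2, yellow:2, slow:1, how:1, bright:1, window:1, star:1, break:1, turn:1, wall:1
Most common: 'foot' with frequency 4.

4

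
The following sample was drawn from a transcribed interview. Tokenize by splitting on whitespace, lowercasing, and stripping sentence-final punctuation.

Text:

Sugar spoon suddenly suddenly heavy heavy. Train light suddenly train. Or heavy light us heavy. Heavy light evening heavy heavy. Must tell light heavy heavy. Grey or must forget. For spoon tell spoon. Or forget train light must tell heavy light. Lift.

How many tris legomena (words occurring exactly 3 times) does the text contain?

6

Frequencies: heavy:10, light:6, spoon:3, suddenly:3, train:3, or:3, must:3, tell:3, forget:2, sugar:1, us:1, evening:1, grey:1, for:1, lift:1
Words with frequency 3: must, or, spoon, suddenly, tell, train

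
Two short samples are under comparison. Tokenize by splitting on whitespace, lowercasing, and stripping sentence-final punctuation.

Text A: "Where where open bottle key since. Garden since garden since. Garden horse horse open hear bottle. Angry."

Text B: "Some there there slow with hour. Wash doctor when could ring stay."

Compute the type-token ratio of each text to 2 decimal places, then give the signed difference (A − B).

-0.39

TTR(A) = 9/17 = 0.53
TTR(B) = 11/12 = 0.92
Difference = 0.53 − 0.92 = -0.39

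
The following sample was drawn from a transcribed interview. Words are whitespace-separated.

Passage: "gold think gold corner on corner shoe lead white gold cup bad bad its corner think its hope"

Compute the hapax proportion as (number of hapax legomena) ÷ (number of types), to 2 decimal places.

0.55

Frequencies: gold:3, corner:3, think:2, bad:2, its:2, on:1, shoe:1, lead:1, white:1, cup:1, hope:1
Hapax count = 6; type count = 11.
Ratio = 6 / 11 = 0.55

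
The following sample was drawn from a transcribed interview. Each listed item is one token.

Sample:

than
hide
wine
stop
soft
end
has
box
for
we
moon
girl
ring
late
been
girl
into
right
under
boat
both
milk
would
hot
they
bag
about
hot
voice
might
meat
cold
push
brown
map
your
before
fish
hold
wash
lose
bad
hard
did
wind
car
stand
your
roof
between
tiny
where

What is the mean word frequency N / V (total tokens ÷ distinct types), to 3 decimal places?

N = 52 tokens, V = 49 types.
Mean frequency = N / V = 52 / 49 = 1.061

1.061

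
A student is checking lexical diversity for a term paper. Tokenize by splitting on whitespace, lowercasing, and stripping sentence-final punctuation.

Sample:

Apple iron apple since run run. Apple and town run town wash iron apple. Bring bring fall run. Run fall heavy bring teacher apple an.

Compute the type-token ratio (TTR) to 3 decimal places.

N = 25 tokens, V = 12 types.
TTR = V / N = 12 / 25 = 0.480

0.480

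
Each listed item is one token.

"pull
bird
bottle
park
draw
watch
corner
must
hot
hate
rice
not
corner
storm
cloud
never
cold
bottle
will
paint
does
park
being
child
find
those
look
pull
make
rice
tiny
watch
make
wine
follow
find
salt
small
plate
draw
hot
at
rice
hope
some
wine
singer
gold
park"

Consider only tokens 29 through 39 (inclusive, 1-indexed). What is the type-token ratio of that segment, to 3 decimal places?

0.909

Segment tokens 29–39: make, rice, tiny, watch, make, wine, follow, find, salt, small, plate
Segment N = 11, segment V = 10.
TTR = 10 / 11 = 0.909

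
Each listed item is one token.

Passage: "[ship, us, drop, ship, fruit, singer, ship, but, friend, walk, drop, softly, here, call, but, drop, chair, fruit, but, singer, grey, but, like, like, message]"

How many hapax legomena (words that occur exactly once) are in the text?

9

Frequencies: but:4, ship:3, drop:3, fruit:2, singer:2, like:2, us:1, friend:1, walk:1, softly:1, here:1, call:1, chair:1, grey:1, message:1
Hapax (freq=1): call, chair, friend, grey, here, message, softly, us, walk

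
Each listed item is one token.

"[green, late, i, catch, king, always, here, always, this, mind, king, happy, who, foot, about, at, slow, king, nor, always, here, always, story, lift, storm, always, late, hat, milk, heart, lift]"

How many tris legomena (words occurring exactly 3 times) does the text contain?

1

Frequencies: always:5, king:3, late:2, here:2, lift:2, green:1, i:1, catch:1, this:1, mind:1, happy:1, who:1, foot:1, about:1, at:1, slow:1, nor:1, story:1, storm:1, hat:1, … (2 more, each freq 1)
Words with frequency 3: king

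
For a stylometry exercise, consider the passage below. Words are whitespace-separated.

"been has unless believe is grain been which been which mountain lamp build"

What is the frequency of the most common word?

Frequencies: been:3, which:2, has:1, unless:1, believe:1, is:1, grain:1, mountain:1, lamp:1, build:1
Most common: 'been' with frequency 3.

3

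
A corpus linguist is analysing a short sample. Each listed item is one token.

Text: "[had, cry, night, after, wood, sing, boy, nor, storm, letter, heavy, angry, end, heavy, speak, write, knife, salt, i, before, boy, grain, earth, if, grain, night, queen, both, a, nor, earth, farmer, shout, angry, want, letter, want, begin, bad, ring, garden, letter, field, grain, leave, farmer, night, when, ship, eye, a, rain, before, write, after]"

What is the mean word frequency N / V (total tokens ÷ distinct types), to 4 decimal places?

1.4474

N = 55 tokens, V = 38 types.
Mean frequency = N / V = 55 / 38 = 1.4474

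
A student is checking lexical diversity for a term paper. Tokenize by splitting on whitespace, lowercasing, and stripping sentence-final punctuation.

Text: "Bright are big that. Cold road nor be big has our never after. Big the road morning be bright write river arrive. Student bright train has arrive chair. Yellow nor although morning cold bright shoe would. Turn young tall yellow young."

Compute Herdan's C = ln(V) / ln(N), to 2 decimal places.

0.89

N = 41, V = 27.
ln(V) = 3.295837, ln(N) = 3.713572
C = 3.295837 / 3.713572 = 0.89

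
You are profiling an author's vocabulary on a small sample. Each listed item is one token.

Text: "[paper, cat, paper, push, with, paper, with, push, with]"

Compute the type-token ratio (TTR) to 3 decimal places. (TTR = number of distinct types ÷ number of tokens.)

0.444

N = 9 tokens, V = 4 types.
TTR = V / N = 4 / 9 = 0.444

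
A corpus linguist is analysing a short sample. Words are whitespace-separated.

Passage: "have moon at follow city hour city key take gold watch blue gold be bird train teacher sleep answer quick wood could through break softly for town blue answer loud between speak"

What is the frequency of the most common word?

Frequencies: city:2, gold:2, blue:2, answer:2, have:1, moon:1, at:1, follow:1, hour:1, key:1, take:1, watch:1, be:1, bird:1, train:1, teacher:1, sleep:1, quick:1, wood:1, could:1, … (8 more, each freq 1)
Most common: 'city' with frequency 2.

2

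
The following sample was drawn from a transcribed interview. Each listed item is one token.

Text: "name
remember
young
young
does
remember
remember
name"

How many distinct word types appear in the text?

Distinct types: {does, name, remember, young}
V = 4

4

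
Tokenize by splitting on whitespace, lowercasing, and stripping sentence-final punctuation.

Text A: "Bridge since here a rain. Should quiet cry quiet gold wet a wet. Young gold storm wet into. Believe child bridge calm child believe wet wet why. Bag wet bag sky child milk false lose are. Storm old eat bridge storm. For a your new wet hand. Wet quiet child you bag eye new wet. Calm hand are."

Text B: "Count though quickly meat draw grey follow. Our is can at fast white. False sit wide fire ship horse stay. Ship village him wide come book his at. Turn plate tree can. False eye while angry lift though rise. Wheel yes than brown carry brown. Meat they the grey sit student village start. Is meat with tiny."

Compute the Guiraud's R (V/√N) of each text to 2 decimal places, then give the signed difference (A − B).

A: V=31, N=58, R=4.07
B: V=44, N=57, R=5.83
Difference = 4.07 − 5.83 = -1.76

-1.76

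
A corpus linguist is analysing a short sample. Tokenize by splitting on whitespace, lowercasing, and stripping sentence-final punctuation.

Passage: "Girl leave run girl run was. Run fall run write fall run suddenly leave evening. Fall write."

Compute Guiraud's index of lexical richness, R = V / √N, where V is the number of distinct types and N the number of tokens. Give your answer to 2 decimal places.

N = 17, V = 8.
√N = 4.123106
R = 8 / 4.123106 = 1.94

1.94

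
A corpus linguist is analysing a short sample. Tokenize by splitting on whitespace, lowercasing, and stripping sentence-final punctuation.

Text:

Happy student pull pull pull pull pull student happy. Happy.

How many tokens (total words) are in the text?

10

Tokens: happy, student, pull, pull, pull, pull, pull, student, happy, happy
N = 10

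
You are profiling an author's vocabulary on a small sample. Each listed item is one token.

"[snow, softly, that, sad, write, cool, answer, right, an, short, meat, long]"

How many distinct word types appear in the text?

12

Distinct types: {an, answer, cool, long, meat, right, sad, short, snow, softly, that, write}
V = 12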